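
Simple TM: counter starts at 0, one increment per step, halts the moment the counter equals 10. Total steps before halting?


Counter starts at 0. Counting sequence:
  Step 1: counter = 1
  Step 2: counter = 2
  Step 3: counter = 3
  Step 4: counter = 4
  Step 5: counter = 5
  Step 6: counter = 6
  ...
  Step 10: counter = 10
Counter reached 10 -> halt
Total steps = 10

10


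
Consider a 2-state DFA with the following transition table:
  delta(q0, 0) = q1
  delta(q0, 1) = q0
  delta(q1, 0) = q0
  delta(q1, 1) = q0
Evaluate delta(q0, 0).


Looking up transition function:
delta(q0, 0) in the table
Row: q0, Column: 0
Result: q1

q1


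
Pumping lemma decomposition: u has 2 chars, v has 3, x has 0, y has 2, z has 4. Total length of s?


|s| = |u| + |v| + |x| + |y| + |z|
= 2 + 3 + 0 + 2 + 4
= 5 + 0 + 6
= 5 + 6
= 11

11


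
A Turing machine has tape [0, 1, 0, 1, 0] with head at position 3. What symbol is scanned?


Tape: [0, 1, 0, 1, 0]
Positions: 0 1 2 3 4
Values:    0 1 0 1 0
Head at position 3
tape[3] = 1

1


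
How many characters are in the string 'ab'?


String: 'ab'
Counting characters:
  'a' appears 1 time(s)
  'b' appears 1 time(s)
Total length = 1 + 1 = 2

2


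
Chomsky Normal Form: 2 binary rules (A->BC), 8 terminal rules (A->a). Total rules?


CNF allows two rule forms:
  A -> BC (binary): 2 rules
  A -> a (terminal): 8 rules
Total = 2 + 8 = 10

10


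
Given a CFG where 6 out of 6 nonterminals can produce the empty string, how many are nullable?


Nonterminals: {S, A, B, C, D, E}
A nonterminal is nullable if it can derive epsilon
Counting nullable nonterminals: 6
Total nullable = 6

6


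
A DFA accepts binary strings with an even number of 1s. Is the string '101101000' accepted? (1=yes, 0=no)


DFA has 2 states: q_even (start, accept=yes) and q_odd
Processing string '101101000' character by character:
  Position 0: read '1', 1-count=1 -> q_odd
  Position 1: read '0', 1-count=1 -> q_odd (no change)
  Position 2: read '1', 1-count=2 -> q_even
  Position 3: read '1', 1-count=3 -> q_odd
  Position 4: read '0', 1-count=3 -> q_odd (no change)
  Position 5: read '1', 1-count=4 -> q_even
  Position 6: read '0', 1-count=4 -> q_even (no change)
  Position 7: read '0', 1-count=4 -> q_even (no change)
  Position 8: read '0', 1-count=4 -> q_even (no change)
Final state: q_even, total 1s = 4 (even); the DFA requires an even count -> accept

1


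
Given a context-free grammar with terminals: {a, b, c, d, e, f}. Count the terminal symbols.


Terminal symbols: a, b, c, d, e, f
Counting each: a (#1), b (#2), c (#3), d (#4), e (#5), f (#6)
Total = 6

6


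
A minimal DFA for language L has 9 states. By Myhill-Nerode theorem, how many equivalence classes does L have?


Myhill-Nerode theorem:
Number of equivalence classes = number of states in minimal DFA
Minimal DFA states = 9
Therefore equivalence classes = 9

9


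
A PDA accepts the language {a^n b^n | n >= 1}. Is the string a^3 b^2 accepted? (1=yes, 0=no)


Language requires equal numbers of a's and b's
PDA pushes for each 'a', pops for each 'b'
Number of a's = 3
Number of b's = 2
3 != 2 -> Reject

0


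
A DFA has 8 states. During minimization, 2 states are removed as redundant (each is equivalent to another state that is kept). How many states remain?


Original DFA: 8 states
Redundant states removed: 2
Minimized states = original - removed
= 8 - 2
= 6

6


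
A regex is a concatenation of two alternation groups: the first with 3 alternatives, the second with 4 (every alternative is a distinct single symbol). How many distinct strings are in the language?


First group: 3 alternatives
Second group: 4 alternatives
Concatenation: each choice from group 1 pairs with each from group 2
Total = 3 x 4 = 12

12


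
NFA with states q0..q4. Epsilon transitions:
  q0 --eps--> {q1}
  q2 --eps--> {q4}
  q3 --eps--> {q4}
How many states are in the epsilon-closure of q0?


Starting from q0
Initialize closure = {q0}
Follow epsilon from q0 -> add q1
Final closure: {q0, q1}
Size = 2

2


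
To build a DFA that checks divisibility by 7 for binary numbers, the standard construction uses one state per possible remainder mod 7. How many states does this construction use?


Divisibility by 7 is tracked via the remainder mod 7: 0, 1, ..., 6
The construction assigns one state to each remainder
Number of remainders = 7

7


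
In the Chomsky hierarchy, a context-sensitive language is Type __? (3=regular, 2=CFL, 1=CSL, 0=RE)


Chomsky hierarchy levels:
  Type 3: Regular (DFA/NFA/regex)
  Type 2: Context-free (PDA)
  Type 1: Context-sensitive
  Type 0: Recursively enumerable (TM)
'context-sensitive' corresponds to Type 1

1


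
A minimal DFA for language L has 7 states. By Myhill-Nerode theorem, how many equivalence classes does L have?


Myhill-Nerode theorem:
Number of equivalence classes = number of states in minimal DFA
Minimal DFA states = 7
Therefore equivalence classes = 7

7


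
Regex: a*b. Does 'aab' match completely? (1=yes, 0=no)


Pattern: a*b
String: 'aab'
Pattern requires: zero or more 'a's followed by exactly one 'b'
Found 2 leading 'a's
Remaining: 'b'
Remaining is exactly 'b' -> match
Result: 1

1


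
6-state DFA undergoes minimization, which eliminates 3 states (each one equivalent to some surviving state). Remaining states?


Original DFA: 6 states
Redundant states removed: 3
Minimized states = original - removed
= 6 - 3
= 3

3


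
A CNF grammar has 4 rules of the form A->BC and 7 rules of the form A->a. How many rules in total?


CNF allows two rule forms:
  A -> BC (binary): 4 rules
  A -> a (terminal): 7 rules
Total = 4 + 7 = 11

11


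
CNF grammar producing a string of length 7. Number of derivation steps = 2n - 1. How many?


Chomsky Normal Form derivation:
String length n = 7
Each step either:
  - Splits a nonterminal into two (n-1 such steps)
  - Converts a nonterminal to terminal (n such steps)
Total = (n-1) + n = 2n - 1
= 2(7) - 1
= 14 - 1
= 13

13


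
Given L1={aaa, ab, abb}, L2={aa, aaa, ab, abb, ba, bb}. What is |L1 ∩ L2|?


L1 = {aaa, ab, abb}
L2 = {aa, aaa, ab, abb, ba, bb}
Checking each string in L1 against L2:
  'aaa': in L2? Yes
  'ab': in L2? Yes
  'abb': in L2? Yes
Intersection = {aaa, ab, abb}
|L1 ∩ L2| = 3

3


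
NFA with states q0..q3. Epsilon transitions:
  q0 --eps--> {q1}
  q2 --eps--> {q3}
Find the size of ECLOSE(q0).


Starting from q0
Initialize closure = {q0}
Follow epsilon from q0 -> add q1
Final closure: {q0, q1}
Size = 2

2


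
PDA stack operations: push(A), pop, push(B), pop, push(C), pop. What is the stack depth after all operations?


Tracing stack operations:
  push(A) -> stack = [A], depth=1
  pop -> removed A, stack = [], depth=0
  push(B) -> stack = [B], depth=1
  pop -> removed B, stack = [], depth=0
  push(C) -> stack = [C], depth=1
  pop -> removed C, stack = [], depth=0
Final depth = 0

0


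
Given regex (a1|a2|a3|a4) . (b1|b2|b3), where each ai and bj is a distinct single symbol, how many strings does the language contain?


First group: 4 alternatives
Second group: 3 alternatives
Concatenation: each choice from group 1 pairs with each from group 2
Total = 4 x 3 = 12

12


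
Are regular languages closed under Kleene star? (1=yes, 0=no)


Regular languages are closed under:
- Union (DFA product construction)
- Intersection (DFA product construction)
- Complement (swap accept/reject states)
- Concatenation (NFA construction)
- Kleene star (NFA construction)
Kleene star is in this list
Therefore: closed

1


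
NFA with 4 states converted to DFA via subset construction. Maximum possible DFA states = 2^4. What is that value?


NFA has 4 states
Subset construction: each DFA state = subset of NFA states
Maximum subsets = 2^4
2^4 = 16

16


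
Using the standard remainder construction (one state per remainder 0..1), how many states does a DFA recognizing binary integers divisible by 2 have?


Divisibility by 2 is tracked via the remainder mod 2: 0, 1, ..., 1
The construction assigns one state to each remainder
Number of remainders = 2

2


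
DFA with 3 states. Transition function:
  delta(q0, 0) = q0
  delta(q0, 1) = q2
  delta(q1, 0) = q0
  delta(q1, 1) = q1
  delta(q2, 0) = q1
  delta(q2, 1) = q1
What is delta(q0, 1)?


Looking up transition function:
delta(q0, 1) in the table
Row: q0, Column: 1
Result: q2

q2


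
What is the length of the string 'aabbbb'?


String: 'aabbbb'
Counting characters:
  'a' appears 2 time(s)
  'b' appears 4 time(s)
Total length = 2 + 4 = 6

6


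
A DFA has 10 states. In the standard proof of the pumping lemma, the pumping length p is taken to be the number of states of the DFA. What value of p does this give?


Pumping lemma for regular languages (standard proof):
Take p = |Q|, the number of DFA states.
Any string of length >= |Q| passes through |Q|+1 states while reading its first |Q| symbols,
so by pigeonhole some state repeats, giving the loop that can be pumped.
Here |Q| = 10
Therefore the proof uses p = 10

10


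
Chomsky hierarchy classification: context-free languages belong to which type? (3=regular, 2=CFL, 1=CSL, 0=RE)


Chomsky hierarchy levels:
  Type 3: Regular (DFA/NFA/regex)
  Type 2: Context-free (PDA)
  Type 1: Context-sensitive
  Type 0: Recursively enumerable (TM)
'context-free' corresponds to Type 2

2


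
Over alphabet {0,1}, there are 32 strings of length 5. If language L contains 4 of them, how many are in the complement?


Alphabet: {0,1}
String length: 5
Total strings of length 5 = 2^5 = 32
Strings in L = 4
Complement = total - |L|
= 32 - 4
= 28

28


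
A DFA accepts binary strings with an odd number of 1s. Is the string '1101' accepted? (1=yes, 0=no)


DFA has 2 states: q_even (start, accept=no) and q_odd
Processing string '1101' character by character:
  Position 0: read '1', 1-count=1 -> q_odd
  Position 1: read '1', 1-count=2 -> q_even
  Position 2: read '0', 1-count=2 -> q_even (no change)
  Position 3: read '1', 1-count=3 -> q_odd
Final state: q_odd, total 1s = 3 (odd); the DFA requires an odd count -> accept

1


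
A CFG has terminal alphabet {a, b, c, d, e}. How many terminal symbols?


Terminal symbols: a, b, c, d, e
Counting each: a (#1), b (#2), c (#3), d (#4), e (#5)
Total = 5

5


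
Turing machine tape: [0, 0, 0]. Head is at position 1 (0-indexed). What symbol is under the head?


Tape: [0, 0, 0]
Positions: 0 1 2
Values:    0 0 0
Head at position 1
tape[1] = 0

0


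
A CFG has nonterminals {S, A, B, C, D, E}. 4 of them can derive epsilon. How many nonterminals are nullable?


Nonterminals: {S, A, B, C, D, E}
A nonterminal is nullable if it can derive epsilon
Counting nullable nonterminals: 4
Total nullable = 4

4


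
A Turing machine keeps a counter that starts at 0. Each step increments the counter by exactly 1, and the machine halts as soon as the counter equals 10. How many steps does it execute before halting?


Counter starts at 0. Counting sequence:
  Step 1: counter = 1
  Step 2: counter = 2
  Step 3: counter = 3
  Step 4: counter = 4
  Step 5: counter = 5
  Step 6: counter = 6
  ...
  Step 10: counter = 10
Counter reached 10 -> halt
Total steps = 10

10


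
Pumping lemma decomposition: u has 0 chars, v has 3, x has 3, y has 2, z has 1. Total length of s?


|s| = |u| + |v| + |x| + |y| + |z|
= 0 + 3 + 3 + 2 + 1
= 3 + 3 + 3
= 6 + 3
= 9

9


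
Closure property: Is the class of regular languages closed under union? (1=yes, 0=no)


Regular languages are closed under all standard operations:
- Union: Yes (product construction)
- Intersection: Yes (product construction)
- Complement: Yes (swap accept/reject)
- Concatenation: Yes (NFA construction)
Operation: union -> Closed

1


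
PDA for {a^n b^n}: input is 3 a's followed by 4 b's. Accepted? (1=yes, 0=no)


Language requires equal numbers of a's and b's
PDA pushes for each 'a', pops for each 'b'
Number of a's = 3
Number of b's = 4
3 != 4 -> Reject

0


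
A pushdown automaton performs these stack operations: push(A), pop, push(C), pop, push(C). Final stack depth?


Tracing stack operations:
  push(A) -> stack = [A], depth=1
  pop -> removed A, stack = [], depth=0
  push(C) -> stack = [C], depth=1
  pop -> removed C, stack = [], depth=0
  push(C) -> stack = [C], depth=1
Final depth = 1

1


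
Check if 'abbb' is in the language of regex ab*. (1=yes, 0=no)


Pattern: ab*
String: 'abbb'
Pattern requires: exactly one 'a' followed by zero or more 'b's
First char is 'a' -> OK
Rest 'bbb': all b's? Yes
Result: 1

1


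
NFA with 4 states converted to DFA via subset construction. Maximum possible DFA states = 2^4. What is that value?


NFA has 4 states
Subset construction: each DFA state = subset of NFA states
Maximum subsets = 2^4
2^4 = 16

16


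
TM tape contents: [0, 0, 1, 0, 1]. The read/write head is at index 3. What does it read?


Tape: [0, 0, 1, 0, 1]
Positions: 0 1 2 3 4
Values:    0 0 1 0 1
Head at position 3
tape[3] = 0

0


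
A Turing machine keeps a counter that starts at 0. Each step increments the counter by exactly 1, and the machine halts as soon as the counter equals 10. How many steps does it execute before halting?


Counter starts at 0. Counting sequence:
  Step 1: counter = 1
  Step 2: counter = 2
  Step 3: counter = 3
  Step 4: counter = 4
  Step 5: counter = 5
  Step 6: counter = 6
  ...
  Step 10: counter = 10
Counter reached 10 -> halt
Total steps = 10

10


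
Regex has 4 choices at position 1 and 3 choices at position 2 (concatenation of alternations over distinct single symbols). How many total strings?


First group: 4 alternatives
Second group: 3 alternatives
Concatenation: each choice from group 1 pairs with each from group 2
Total = 4 x 3 = 12

12


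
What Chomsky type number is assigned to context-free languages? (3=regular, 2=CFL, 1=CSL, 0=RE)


Chomsky hierarchy levels:
  Type 3: Regular (DFA/NFA/regex)
  Type 2: Context-free (PDA)
  Type 1: Context-sensitive
  Type 0: Recursively enumerable (TM)
'context-free' corresponds to Type 2

2


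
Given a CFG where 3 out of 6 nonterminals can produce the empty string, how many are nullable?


Nonterminals: {S, A, B, C, D, E}
A nonterminal is nullable if it can derive epsilon
Counting nullable nonterminals: 3
Total nullable = 3

3


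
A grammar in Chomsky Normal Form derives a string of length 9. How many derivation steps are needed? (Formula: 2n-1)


Chomsky Normal Form derivation:
String length n = 9
Each step either:
  - Splits a nonterminal into two (n-1 such steps)
  - Converts a nonterminal to terminal (n such steps)
Total = (n-1) + n = 2n - 1
= 2(9) - 1
= 18 - 1
= 17

17


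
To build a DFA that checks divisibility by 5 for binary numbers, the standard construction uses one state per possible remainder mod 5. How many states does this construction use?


Divisibility by 5 is tracked via the remainder mod 5: 0, 1, ..., 4
The construction assigns one state to each remainder
Number of remainders = 5

5


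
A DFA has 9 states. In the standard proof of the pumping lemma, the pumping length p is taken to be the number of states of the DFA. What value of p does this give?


Pumping lemma for regular languages (standard proof):
Take p = |Q|, the number of DFA states.
Any string of length >= |Q| passes through |Q|+1 states while reading its first |Q| symbols,
so by pigeonhole some state repeats, giving the loop that can be pumped.
Here |Q| = 9
Therefore the proof uses p = 9

9


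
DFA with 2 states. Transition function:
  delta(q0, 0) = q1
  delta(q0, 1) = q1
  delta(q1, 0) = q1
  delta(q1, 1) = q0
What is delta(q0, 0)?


Looking up transition function:
delta(q0, 0) in the table
Row: q0, Column: 0
Result: q1

q1


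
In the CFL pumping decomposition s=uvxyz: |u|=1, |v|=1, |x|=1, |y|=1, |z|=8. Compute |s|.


|s| = |u| + |v| + |x| + |y| + |z|
= 1 + 1 + 1 + 1 + 8
= 2 + 1 + 9
= 3 + 9
= 12

12


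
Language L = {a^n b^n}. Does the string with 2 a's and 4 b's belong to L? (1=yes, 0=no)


Language requires equal numbers of a's and b's
PDA pushes for each 'a', pops for each 'b'
Number of a's = 2
Number of b's = 4
2 != 4 -> Reject

0


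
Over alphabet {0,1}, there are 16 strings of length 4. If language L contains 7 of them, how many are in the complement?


Alphabet: {0,1}
String length: 4
Total strings of length 4 = 2^4 = 16
Strings in L = 7
Complement = total - |L|
= 16 - 7
= 9

9


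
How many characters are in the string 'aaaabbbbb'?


String: 'aaaabbbbb'
Counting characters:
  'a' appears 4 time(s)
  'b' appears 5 time(s)
Total length = 4 + 5 = 9

9


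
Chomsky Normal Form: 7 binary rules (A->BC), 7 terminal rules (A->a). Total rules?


CNF allows two rule forms:
  A -> BC (binary): 7 rules
  A -> a (terminal): 7 rules
Total = 7 + 7 = 14

14


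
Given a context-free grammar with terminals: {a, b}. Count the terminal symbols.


Terminal symbols: a, b
Counting each: a (#1), b (#2)
Total = 2

2


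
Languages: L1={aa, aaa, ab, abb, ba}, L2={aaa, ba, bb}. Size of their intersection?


L1 = {aa, aaa, ab, abb, ba}
L2 = {aaa, ba, bb}
Checking each string in L1 against L2:
  'aa': in L2? No
  'aaa': in L2? Yes
  'ab': in L2? No
  'abb': in L2? No
  'ba': in L2? Yes
Intersection = {aaa, ba}
|L1 ∩ L2| = 2

2


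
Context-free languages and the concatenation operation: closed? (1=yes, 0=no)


CFL closure properties:
  Closed under: union, concatenation, Kleene star
  NOT closed under: intersection, complement
Operation 'concatenation' is in closed list -> Yes (closed)

1


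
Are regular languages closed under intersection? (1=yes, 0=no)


Regular languages are closed under:
- Union (DFA product construction)
- Intersection (DFA product construction)
- Complement (swap accept/reject states)
- Concatenation (NFA construction)
- Kleene star (NFA construction)
intersection is in this list
Therefore: closed

1


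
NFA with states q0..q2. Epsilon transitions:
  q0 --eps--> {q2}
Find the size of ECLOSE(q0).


Starting from q0
Initialize closure = {q0}
Follow epsilon from q0 -> add q2
Final closure: {q0, q2}
Size = 2

2


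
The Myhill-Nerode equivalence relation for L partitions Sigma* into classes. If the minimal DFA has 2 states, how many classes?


Myhill-Nerode theorem:
Number of equivalence classes = number of states in minimal DFA
Minimal DFA states = 2
Therefore equivalence classes = 2

2


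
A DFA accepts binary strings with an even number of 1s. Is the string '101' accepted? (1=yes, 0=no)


DFA has 2 states: q_even (start, accept=yes) and q_odd
Processing string '101' character by character:
  Position 0: read '1', 1-count=1 -> q_odd
  Position 1: read '0', 1-count=1 -> q_odd (no change)
  Position 2: read '1', 1-count=2 -> q_even
Final state: q_even, total 1s = 2 (even); the DFA requires an even count -> accept

1


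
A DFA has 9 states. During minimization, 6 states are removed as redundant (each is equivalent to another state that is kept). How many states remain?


Original DFA: 9 states
Redundant states removed: 6
Minimized states = original - removed
= 9 - 6
= 3

3


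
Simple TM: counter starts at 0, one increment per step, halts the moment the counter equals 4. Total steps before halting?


Counter starts at 0. Counting sequence:
  Step 1: counter = 1
  Step 2: counter = 2
  Step 3: counter = 3
  Step 4: counter = 4
Counter reached 4 -> halt
Total steps = 4

4


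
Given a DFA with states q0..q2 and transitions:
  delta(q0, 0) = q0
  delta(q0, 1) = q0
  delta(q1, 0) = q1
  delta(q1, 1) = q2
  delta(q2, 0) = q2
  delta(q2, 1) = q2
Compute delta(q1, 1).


Looking up transition function:
delta(q1, 1) in the table
Row: q1, Column: 1
Result: q2

q2


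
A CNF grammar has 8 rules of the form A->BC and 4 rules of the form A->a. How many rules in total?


CNF allows two rule forms:
  A -> BC (binary): 8 rules
  A -> a (terminal): 4 rules
Total = 8 + 4 = 12

12


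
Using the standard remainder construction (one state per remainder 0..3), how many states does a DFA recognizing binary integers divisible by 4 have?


Divisibility by 4 is tracked via the remainder mod 4: 0, 1, ..., 3
The construction assigns one state to each remainder
Number of remainders = 4

4


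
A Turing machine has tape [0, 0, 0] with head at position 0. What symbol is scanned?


Tape: [0, 0, 0]
Positions: 0 1 2
Values:    0 0 0
Head at position 0
tape[0] = 0

0


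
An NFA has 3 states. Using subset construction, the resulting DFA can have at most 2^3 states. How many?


NFA has 3 states
Subset construction: each DFA state = subset of NFA states
Maximum subsets = 2^3
2^3 = 8

8


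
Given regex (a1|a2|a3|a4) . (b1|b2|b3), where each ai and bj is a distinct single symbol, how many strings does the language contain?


First group: 4 alternatives
Second group: 3 alternatives
Concatenation: each choice from group 1 pairs with each from group 2
Total = 4 x 3 = 12

12


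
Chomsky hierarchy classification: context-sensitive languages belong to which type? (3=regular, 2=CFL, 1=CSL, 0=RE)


Chomsky hierarchy levels:
  Type 3: Regular (DFA/NFA/regex)
  Type 2: Context-free (PDA)
  Type 1: Context-sensitive
  Type 0: Recursively enumerable (TM)
'context-sensitive' corresponds to Type 1

1


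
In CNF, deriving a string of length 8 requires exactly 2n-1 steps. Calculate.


Chomsky Normal Form derivation:
String length n = 8
Each step either:
  - Splits a nonterminal into two (n-1 such steps)
  - Converts a nonterminal to terminal (n such steps)
Total = (n-1) + n = 2n - 1
= 2(8) - 1
= 16 - 1
= 15

15


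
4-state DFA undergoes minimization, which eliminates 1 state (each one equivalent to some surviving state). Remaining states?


Original DFA: 4 states
Redundant states removed: 1
Minimized states = original - removed
= 4 - 1
= 3

3


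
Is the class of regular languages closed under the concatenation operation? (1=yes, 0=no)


Regular languages are closed under:
- Union (DFA product construction)
- Intersection (DFA product construction)
- Complement (swap accept/reject states)
- Concatenation (NFA construction)
- Kleene star (NFA construction)
concatenation is in this list
Therefore: closed

1


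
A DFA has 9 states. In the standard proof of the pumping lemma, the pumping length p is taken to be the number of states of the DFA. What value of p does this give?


Pumping lemma for regular languages (standard proof):
Take p = |Q|, the number of DFA states.
Any string of length >= |Q| passes through |Q|+1 states while reading its first |Q| symbols,
so by pigeonhole some state repeats, giving the loop that can be pumped.
Here |Q| = 9
Therefore the proof uses p = 9

9


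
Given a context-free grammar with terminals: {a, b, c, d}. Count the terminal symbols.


Terminal symbols: a, b, c, d
Counting each: a (#1), b (#2), c (#3), d (#4)
Total = 4

4


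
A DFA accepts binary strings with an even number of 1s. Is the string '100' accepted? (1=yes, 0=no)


DFA has 2 states: q_even (start, accept=yes) and q_odd
Processing string '100' character by character:
  Position 0: read '1', 1-count=1 -> q_odd
  Position 1: read '0', 1-count=1 -> q_odd (no change)
  Position 2: read '0', 1-count=1 -> q_odd (no change)
Final state: q_odd, total 1s = 1 (odd); the DFA requires an even count -> reject

0


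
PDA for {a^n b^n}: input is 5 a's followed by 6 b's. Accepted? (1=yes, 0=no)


Language requires equal numbers of a's and b's
PDA pushes for each 'a', pops for each 'b'
Number of a's = 5
Number of b's = 6
5 != 6 -> Reject

0


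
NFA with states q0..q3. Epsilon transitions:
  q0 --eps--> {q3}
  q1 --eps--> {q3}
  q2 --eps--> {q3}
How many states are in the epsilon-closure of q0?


Starting from q0
Initialize closure = {q0}
Follow epsilon from q0 -> add q3
Final closure: {q0, q3}
Size = 2

2


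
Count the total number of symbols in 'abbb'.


String: 'abbb'
Counting characters:
  'a' appears 1 time(s)
  'b' appears 3 time(s)
Total length = 1 + 3 = 4

4


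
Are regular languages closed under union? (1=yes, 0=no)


Regular languages are closed under all standard operations:
- Union: Yes (product construction)
- Intersection: Yes (product construction)
- Complement: Yes (swap accept/reject)
- Concatenation: Yes (NFA construction)
Operation: union -> Closed

1


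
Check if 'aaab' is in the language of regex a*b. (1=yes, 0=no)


Pattern: a*b
String: 'aaab'
Pattern requires: zero or more 'a's followed by exactly one 'b'
Found 3 leading 'a's
Remaining: 'b'
Remaining is exactly 'b' -> match
Result: 1

1


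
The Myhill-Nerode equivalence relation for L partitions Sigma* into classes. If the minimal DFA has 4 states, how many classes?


Myhill-Nerode theorem:
Number of equivalence classes = number of states in minimal DFA
Minimal DFA states = 4
Therefore equivalence classes = 4

4


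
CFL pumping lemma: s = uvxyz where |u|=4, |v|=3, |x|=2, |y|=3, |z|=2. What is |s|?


|s| = |u| + |v| + |x| + |y| + |z|
= 4 + 3 + 2 + 3 + 2
= 7 + 2 + 5
= 9 + 5
= 14

14


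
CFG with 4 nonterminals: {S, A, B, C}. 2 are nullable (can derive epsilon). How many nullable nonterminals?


Nonterminals: {S, A, B, C}
A nonterminal is nullable if it can derive epsilon
Counting nullable nonterminals: 2
Total nullable = 2

2


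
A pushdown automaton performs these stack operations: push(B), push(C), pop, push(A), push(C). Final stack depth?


Tracing stack operations:
  push(B) -> stack = [B], depth=1
  push(C) -> stack = [B,C], depth=2
  pop -> removed C, stack = [B], depth=1
  push(A) -> stack = [B,A], depth=2
  push(C) -> stack = [B,A,C], depth=3
Final depth = 3

3


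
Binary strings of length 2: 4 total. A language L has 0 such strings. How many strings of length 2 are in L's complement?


Alphabet: {0,1}
String length: 2
Total strings of length 2 = 2^2 = 4
Strings in L = 0
Complement = total - |L|
= 4 - 0
= 4

4


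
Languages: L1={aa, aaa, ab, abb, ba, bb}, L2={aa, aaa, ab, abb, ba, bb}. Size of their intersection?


L1 = {aa, aaa, ab, abb, ba, bb}
L2 = {aa, aaa, ab, abb, ba, bb}
Checking each string in L1 against L2:
  'aa': in L2? Yes
  'aaa': in L2? Yes
  'ab': in L2? Yes
  'abb': in L2? Yes
  'ba': in L2? Yes
  'bb': in L2? Yes
Intersection = {aa, aaa, ab, abb, ba, bb}
|L1 ∩ L2| = 6

6


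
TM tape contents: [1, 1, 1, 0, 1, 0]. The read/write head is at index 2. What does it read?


Tape: [1, 1, 1, 0, 1, 0]
Positions: 0 1 2 3 4 5
Values:    1 1 1 0 1 0
Head at position 2
tape[2] = 1

1


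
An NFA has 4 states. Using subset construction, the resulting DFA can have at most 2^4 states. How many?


NFA has 4 states
Subset construction: each DFA state = subset of NFA states
Maximum subsets = 2^4
2^4 = 16

16


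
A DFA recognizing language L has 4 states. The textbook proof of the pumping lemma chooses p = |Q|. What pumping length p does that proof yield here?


Pumping lemma for regular languages (standard proof):
Take p = |Q|, the number of DFA states.
Any string of length >= |Q| passes through |Q|+1 states while reading its first |Q| symbols,
so by pigeonhole some state repeats, giving the loop that can be pumped.
Here |Q| = 4
Therefore the proof uses p = 4

4


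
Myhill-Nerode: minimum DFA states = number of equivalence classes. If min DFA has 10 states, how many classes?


Myhill-Nerode theorem:
Number of equivalence classes = number of states in minimal DFA
Minimal DFA states = 10
Therefore equivalence classes = 10

10


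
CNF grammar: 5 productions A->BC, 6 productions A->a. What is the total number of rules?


CNF allows two rule forms:
  A -> BC (binary): 5 rules
  A -> a (terminal): 6 rules
Total = 5 + 6 = 11

11


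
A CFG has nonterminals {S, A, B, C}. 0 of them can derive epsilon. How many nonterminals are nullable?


Nonterminals: {S, A, B, C}
A nonterminal is nullable if it can derive epsilon
Counting nullable nonterminals: 0
Total nullable = 0

0


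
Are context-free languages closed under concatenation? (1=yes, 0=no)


CFL closure properties:
  Closed under: union, concatenation, Kleene star
  NOT closed under: intersection, complement
Operation 'concatenation' is in closed list -> Yes (closed)

1


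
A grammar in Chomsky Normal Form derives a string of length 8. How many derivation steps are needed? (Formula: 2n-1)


Chomsky Normal Form derivation:
String length n = 8
Each step either:
  - Splits a nonterminal into two (n-1 such steps)
  - Converts a nonterminal to terminal (n such steps)
Total = (n-1) + n = 2n - 1
= 2(8) - 1
= 16 - 1
= 15

15


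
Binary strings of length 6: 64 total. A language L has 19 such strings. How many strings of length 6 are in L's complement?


Alphabet: {0,1}
String length: 6
Total strings of length 6 = 2^6 = 64
Strings in L = 19
Complement = total - |L|
= 64 - 19
= 45

45


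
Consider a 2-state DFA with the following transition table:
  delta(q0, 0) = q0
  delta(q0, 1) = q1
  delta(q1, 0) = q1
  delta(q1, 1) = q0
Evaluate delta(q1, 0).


Looking up transition function:
delta(q1, 0) in the table
Row: q1, Column: 0
Result: q1

q1


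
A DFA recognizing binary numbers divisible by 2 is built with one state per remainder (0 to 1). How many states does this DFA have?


Divisibility by 2 is tracked via the remainder mod 2: 0, 1, ..., 1
The construction assigns one state to each remainder
Number of remainders = 2

2


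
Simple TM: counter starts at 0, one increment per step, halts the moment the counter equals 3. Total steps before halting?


Counter starts at 0. Counting sequence:
  Step 1: counter = 1
  Step 2: counter = 2
  Step 3: counter = 3
Counter reached 3 -> halt
Total steps = 3

3


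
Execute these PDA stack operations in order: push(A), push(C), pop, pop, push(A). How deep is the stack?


Tracing stack operations:
  push(A) -> stack = [A], depth=1
  push(C) -> stack = [A,C], depth=2
  pop -> removed C, stack = [A], depth=1
  pop -> removed A, stack = [], depth=0
  push(A) -> stack = [A], depth=1
Final depth = 1

1


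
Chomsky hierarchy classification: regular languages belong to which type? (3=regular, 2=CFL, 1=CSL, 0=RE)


Chomsky hierarchy levels:
  Type 3: Regular (DFA/NFA/regex)
  Type 2: Context-free (PDA)
  Type 1: Context-sensitive
  Type 0: Recursively enumerable (TM)
'regular' corresponds to Type 3

3


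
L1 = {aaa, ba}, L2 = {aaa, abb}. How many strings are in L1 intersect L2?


L1 = {aaa, ba}
L2 = {aaa, abb}
Checking each string in L1 against L2:
  'aaa': in L2? Yes
  'ba': in L2? No
Intersection = {aaa}
|L1 ∩ L2| = 1

1


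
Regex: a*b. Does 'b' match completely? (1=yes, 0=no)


Pattern: a*b
String: 'b'
Pattern requires: zero or more 'a's followed by exactly one 'b'
Found 0 leading 'a's
Remaining: 'b'
Remaining is exactly 'b' -> match
Result: 1

1


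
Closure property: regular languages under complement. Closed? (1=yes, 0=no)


Regular languages are closed under:
- Union (DFA product construction)
- Intersection (DFA product construction)
- Complement (swap accept/reject states)
- Concatenation (NFA construction)
- Kleene star (NFA construction)
complement is in this list
Therefore: closed

1


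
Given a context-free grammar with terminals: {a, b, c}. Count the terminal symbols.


Terminal symbols: a, b, c
Counting each: a (#1), b (#2), c (#3)
Total = 3

3


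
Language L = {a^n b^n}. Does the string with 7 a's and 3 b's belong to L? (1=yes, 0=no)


Language requires equal numbers of a's and b's
PDA pushes for each 'a', pops for each 'b'
Number of a's = 7
Number of b's = 3
7 != 3 -> Reject

0


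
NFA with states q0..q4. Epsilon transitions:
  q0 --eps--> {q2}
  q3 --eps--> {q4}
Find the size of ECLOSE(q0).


Starting from q0
Initialize closure = {q0}
Follow epsilon from q0 -> add q2
Final closure: {q0, q2}
Size = 2

2


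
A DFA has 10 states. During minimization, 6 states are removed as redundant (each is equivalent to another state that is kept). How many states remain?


Original DFA: 10 states
Redundant states removed: 6
Minimized states = original - removed
= 10 - 6
= 4

4


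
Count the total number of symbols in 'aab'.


String: 'aab'
Counting characters:
  'a' appears 2 time(s)
  'b' appears 1 time(s)
Total length = 2 + 1 = 3

3


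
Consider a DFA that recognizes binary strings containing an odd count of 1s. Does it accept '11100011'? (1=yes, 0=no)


DFA has 2 states: q_even (start, accept=no) and q_odd
Processing string '11100011' character by character:
  Position 0: read '1', 1-count=1 -> q_odd
  Position 1: read '1', 1-count=2 -> q_even
  Position 2: read '1', 1-count=3 -> q_odd
  Position 3: read '0', 1-count=3 -> q_odd (no change)
  Position 4: read '0', 1-count=3 -> q_odd (no change)
  Position 5: read '0', 1-count=3 -> q_odd (no change)
  Position 6: read '1', 1-count=4 -> q_even
  Position 7: read '1', 1-count=5 -> q_odd
Final state: q_odd, total 1s = 5 (odd); the DFA requires an odd count -> accept

1


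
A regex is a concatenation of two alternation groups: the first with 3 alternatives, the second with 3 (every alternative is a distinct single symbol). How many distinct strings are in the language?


First group: 3 alternatives
Second group: 3 alternatives
Concatenation: each choice from group 1 pairs with each from group 2
Total = 3 x 3 = 9

9


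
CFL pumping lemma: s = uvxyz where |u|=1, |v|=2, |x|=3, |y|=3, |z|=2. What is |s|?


|s| = |u| + |v| + |x| + |y| + |z|
= 1 + 2 + 3 + 3 + 2
= 3 + 3 + 5
= 6 + 5
= 11

11


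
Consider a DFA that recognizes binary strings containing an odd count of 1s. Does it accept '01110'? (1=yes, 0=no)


DFA has 2 states: q_even (start, accept=no) and q_odd
Processing string '01110' character by character:
  Position 0: read '0', 1-count=0 -> q_even (no change)
  Position 1: read '1', 1-count=1 -> q_odd
  Position 2: read '1', 1-count=2 -> q_even
  Position 3: read '1', 1-count=3 -> q_odd
  Position 4: read '0', 1-count=3 -> q_odd (no change)
Final state: q_odd, total 1s = 3 (odd); the DFA requires an odd count -> accept

1


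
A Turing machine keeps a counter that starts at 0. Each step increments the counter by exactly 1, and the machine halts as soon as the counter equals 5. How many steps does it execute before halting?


Counter starts at 0. Counting sequence:
  Step 1: counter = 1
  Step 2: counter = 2
  Step 3: counter = 3
  Step 4: counter = 4
  Step 5: counter = 5
Counter reached 5 -> halt
Total steps = 5

5


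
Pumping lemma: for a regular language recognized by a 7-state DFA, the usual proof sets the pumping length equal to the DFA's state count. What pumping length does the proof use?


Pumping lemma for regular languages (standard proof):
Take p = |Q|, the number of DFA states.
Any string of length >= |Q| passes through |Q|+1 states while reading its first |Q| symbols,
so by pigeonhole some state repeats, giving the loop that can be pumped.
Here |Q| = 7
Therefore the proof uses p = 7

7


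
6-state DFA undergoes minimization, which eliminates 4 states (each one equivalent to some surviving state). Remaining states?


Original DFA: 6 states
Redundant states removed: 4
Minimized states = original - removed
= 6 - 4
= 2

2


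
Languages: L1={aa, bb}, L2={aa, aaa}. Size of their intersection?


L1 = {aa, bb}
L2 = {aa, aaa}
Checking each string in L1 against L2:
  'aa': in L2? Yes
  'bb': in L2? No
Intersection = {aa}
|L1 ∩ L2| = 1

1


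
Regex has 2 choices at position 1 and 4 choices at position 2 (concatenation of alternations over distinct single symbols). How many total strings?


First group: 2 alternatives
Second group: 4 alternatives
Concatenation: each choice from group 1 pairs with each from group 2
Total = 2 x 4 = 8

8


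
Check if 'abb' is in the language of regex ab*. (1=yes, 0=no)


Pattern: ab*
String: 'abb'
Pattern requires: exactly one 'a' followed by zero or more 'b's
First char is 'a' -> OK
Rest 'bb': all b's? Yes
Result: 1

1


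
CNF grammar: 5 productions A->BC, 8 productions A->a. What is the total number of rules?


CNF allows two rule forms:
  A -> BC (binary): 5 rules
  A -> a (terminal): 8 rules
Total = 5 + 8 = 13

13


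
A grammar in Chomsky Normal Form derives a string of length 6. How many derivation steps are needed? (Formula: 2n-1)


Chomsky Normal Form derivation:
String length n = 6
Each step either:
  - Splits a nonterminal into two (n-1 such steps)
  - Converts a nonterminal to terminal (n such steps)
Total = (n-1) + n = 2n - 1
= 2(6) - 1
= 12 - 1
= 11

11


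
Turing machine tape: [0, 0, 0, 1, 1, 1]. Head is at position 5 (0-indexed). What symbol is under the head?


Tape: [0, 0, 0, 1, 1, 1]
Positions: 0 1 2 3 4 5
Values:    0 0 0 1 1 1
Head at position 5
tape[5] = 1

1


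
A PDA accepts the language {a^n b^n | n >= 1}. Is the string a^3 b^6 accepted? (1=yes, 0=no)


Language requires equal numbers of a's and b's
PDA pushes for each 'a', pops for each 'b'
Number of a's = 3
Number of b's = 6
3 != 6 -> Reject

0


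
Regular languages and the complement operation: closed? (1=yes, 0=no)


Regular languages are closed under all standard operations:
- Union: Yes (product construction)
- Intersection: Yes (product construction)
- Complement: Yes (swap accept/reject)
- Concatenation: Yes (NFA construction)
Operation: complement -> Closed

1


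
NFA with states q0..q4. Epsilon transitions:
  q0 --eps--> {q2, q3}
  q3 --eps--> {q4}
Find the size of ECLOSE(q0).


Starting from q0
Initialize closure = {q0}
Follow epsilon from q0 -> add q2
Follow epsilon from q0 -> add q3
Follow epsilon from q3 -> add q4
Final closure: {q0, q2, q3, q4}
Size = 4

4


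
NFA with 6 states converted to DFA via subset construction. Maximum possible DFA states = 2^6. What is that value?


NFA has 6 states
Subset construction: each DFA state = subset of NFA states
Maximum subsets = 2^6
2^6 = 64

64


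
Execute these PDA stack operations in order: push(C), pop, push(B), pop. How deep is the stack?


Tracing stack operations:
  push(C) -> stack = [C], depth=1
  pop -> removed C, stack = [], depth=0
  push(B) -> stack = [B], depth=1
  pop -> removed B, stack = [], depth=0
Final depth = 0

0


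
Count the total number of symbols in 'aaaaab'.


String: 'aaaaab'
Counting characters:
  'a' appears 5 time(s)
  'b' appears 1 time(s)
Total length = 5 + 1 = 6

6


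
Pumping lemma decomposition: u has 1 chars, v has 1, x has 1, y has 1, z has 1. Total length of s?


|s| = |u| + |v| + |x| + |y| + |z|
= 1 + 1 + 1 + 1 + 1
= 2 + 1 + 2
= 3 + 2
= 5

5


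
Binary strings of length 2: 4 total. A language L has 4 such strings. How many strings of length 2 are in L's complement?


Alphabet: {0,1}
String length: 2
Total strings of length 2 = 2^2 = 4
Strings in L = 4
Complement = total - |L|
= 4 - 4
= 0

0


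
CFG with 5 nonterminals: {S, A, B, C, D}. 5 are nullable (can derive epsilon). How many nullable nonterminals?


Nonterminals: {S, A, B, C, D}
A nonterminal is nullable if it can derive epsilon
Counting nullable nonterminals: 5
Total nullable = 5

5


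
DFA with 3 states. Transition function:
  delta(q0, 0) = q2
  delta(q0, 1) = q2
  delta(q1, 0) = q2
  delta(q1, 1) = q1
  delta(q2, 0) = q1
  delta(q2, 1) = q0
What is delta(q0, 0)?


Looking up transition function:
delta(q0, 0) in the table
Row: q0, Column: 0
Result: q2

q2


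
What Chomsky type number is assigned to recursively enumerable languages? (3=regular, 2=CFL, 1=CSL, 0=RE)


Chomsky hierarchy levels:
  Type 3: Regular (DFA/NFA/regex)
  Type 2: Context-free (PDA)
  Type 1: Context-sensitive
  Type 0: Recursively enumerable (TM)
'recursively enumerable' corresponds to Type 0

0


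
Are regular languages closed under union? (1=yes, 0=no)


Regular languages are closed under:
- Union (DFA product construction)
- Intersection (DFA product construction)
- Complement (swap accept/reject states)
- Concatenation (NFA construction)
- Kleene star (NFA construction)
union is in this list
Therefore: closed

1
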